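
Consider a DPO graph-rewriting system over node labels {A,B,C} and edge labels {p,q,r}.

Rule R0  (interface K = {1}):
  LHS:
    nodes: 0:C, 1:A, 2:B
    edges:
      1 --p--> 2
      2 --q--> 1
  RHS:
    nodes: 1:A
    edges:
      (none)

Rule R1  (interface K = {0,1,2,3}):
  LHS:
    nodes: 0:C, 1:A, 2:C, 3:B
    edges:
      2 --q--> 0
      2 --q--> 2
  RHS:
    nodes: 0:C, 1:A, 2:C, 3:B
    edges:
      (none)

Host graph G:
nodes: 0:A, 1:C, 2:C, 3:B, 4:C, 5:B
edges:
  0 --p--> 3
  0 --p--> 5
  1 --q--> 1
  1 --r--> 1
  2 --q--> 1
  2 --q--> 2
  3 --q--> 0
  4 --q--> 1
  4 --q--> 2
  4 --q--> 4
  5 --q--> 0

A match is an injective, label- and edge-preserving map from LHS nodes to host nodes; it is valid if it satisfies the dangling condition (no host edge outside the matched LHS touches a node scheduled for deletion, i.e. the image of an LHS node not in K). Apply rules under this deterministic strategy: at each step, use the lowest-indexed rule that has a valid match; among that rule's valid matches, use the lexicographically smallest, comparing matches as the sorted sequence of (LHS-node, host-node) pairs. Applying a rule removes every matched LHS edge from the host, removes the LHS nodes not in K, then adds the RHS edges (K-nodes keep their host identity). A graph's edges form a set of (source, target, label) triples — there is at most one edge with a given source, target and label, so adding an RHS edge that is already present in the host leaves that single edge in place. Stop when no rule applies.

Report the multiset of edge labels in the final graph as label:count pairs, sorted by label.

[0] host  ⇒  6 nodes, 11 edges  {0-p->3 0-p->5 1-q->1 1-r->1 2-q->1 2-q->2 3-q->0 4-q->1 4-q->2 4-q->4 5-q->0}
[1] R1 @ {0↦1, 1↦0, 2↦2, 3↦3}  ⇒  6 nodes, 9 edges  {0-p->3 0-p->5 1-q->1 1-r->1 3-q->0 4-q->1 4-q->2 4-q->4 5-q->0}
[2] R1 @ {0↦1, 1↦0, 2↦4, 3↦3}  ⇒  6 nodes, 7 edges  {0-p->3 0-p->5 1-q->1 1-r->1 3-q->0 4-q->2 5-q->0}
normal form: no rule applies after step 2
NF edges: [(0, 3, 'p'), (0, 5, 'p'), (1, 1, 'q'), (1, 1, 'r'), (3, 0, 'q'), (4, 2, 'q'), (5, 0, 'q')]

Answer: p:2 q:4 r:1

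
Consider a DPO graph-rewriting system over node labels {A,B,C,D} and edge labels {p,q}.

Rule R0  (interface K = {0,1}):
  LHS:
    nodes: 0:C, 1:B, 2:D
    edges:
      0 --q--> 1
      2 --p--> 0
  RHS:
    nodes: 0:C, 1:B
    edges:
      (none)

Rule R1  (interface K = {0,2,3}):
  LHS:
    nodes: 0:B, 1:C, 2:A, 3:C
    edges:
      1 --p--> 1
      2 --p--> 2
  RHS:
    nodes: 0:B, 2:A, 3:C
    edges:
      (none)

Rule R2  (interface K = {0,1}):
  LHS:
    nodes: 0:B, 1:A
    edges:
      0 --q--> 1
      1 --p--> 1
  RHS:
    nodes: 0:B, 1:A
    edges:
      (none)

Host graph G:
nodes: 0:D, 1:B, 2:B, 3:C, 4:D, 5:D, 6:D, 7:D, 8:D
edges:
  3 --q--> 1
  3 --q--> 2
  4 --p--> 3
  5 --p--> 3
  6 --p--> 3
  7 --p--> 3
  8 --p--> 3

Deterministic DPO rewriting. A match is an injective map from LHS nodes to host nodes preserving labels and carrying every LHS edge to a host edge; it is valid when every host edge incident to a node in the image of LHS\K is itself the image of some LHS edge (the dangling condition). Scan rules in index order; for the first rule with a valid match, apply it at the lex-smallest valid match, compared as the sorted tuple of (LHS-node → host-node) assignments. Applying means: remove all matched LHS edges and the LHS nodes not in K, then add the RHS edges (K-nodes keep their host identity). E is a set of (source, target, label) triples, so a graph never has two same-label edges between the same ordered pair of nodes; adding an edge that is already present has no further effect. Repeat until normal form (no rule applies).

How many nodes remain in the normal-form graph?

Answer: 7

Derivation:
[0] host  ⇒  9 nodes, 7 edges  {3-q->1 3-q->2 4-p->3 5-p->3 6-p->3 7-p->3 8-p->3}
[1] R0 @ {0↦3, 1↦1, 2↦4}  ⇒  8 nodes, 5 edges  {3-q->2 5-p->3 6-p->3 7-p->3 8-p->3}
[2] R0 @ {0↦3, 1↦2, 2↦5}  ⇒  7 nodes, 3 edges  {6-p->3 7-p->3 8-p->3}
normal form: no rule applies after step 2
NF nodes: {0:D, 1:B, 2:B, 3:C, 6:D, 7:D, 8:D}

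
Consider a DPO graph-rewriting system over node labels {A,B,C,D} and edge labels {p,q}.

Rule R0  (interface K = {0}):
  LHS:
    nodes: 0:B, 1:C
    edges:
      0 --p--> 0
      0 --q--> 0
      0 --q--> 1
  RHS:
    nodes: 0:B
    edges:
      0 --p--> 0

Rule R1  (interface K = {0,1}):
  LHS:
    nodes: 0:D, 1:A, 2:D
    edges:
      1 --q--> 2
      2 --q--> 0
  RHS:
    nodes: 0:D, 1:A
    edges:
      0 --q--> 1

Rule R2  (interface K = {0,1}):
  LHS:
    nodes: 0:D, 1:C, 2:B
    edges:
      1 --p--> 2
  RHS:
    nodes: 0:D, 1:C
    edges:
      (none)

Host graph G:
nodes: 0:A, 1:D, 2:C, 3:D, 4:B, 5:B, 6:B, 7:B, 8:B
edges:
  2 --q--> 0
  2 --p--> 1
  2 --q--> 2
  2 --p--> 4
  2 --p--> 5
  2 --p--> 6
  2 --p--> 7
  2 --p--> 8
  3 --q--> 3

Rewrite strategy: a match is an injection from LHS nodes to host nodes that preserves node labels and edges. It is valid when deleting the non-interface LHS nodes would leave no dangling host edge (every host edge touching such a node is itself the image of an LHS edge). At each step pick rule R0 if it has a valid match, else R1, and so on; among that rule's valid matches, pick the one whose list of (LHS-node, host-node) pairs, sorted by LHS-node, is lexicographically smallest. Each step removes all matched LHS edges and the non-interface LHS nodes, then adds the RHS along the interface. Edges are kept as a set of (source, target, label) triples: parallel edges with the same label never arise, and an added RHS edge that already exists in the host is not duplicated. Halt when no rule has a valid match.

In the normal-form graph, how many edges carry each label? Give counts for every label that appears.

[0] host  ⇒  9 nodes, 9 edges  {2-q->0 2-p->1 2-q->2 2-p->4 2-p->5 2-p->6 2-p->7 2-p->8 3-q->3}
[1] R2 @ {0↦1, 1↦2, 2↦4}  ⇒  8 nodes, 8 edges  {2-q->0 2-p->1 2-q->2 2-p->5 2-p->6 2-p->7 2-p->8 3-q->3}
[2] R2 @ {0↦1, 1↦2, 2↦5}  ⇒  7 nodes, 7 edges  {2-q->0 2-p->1 2-q->2 2-p->6 2-p->7 2-p->8 3-q->3}
[3] R2 @ {0↦1, 1↦2, 2↦6}  ⇒  6 nodes, 6 edges  {2-q->0 2-p->1 2-q->2 2-p->7 2-p->8 3-q->3}
[4] R2 @ {0↦1, 1↦2, 2↦7}  ⇒  5 nodes, 5 edges  {2-q->0 2-p->1 2-q->2 2-p->8 3-q->3}
[5] R2 @ {0↦1, 1↦2, 2↦8}  ⇒  4 nodes, 4 edges  {2-q->0 2-p->1 2-q->2 3-q->3}
halt: no rule applies after step 5
NF edges: [(2, 0, 'q'), (2, 1, 'p'), (2, 2, 'q'), (3, 3, 'q')]

Answer: p:1 q:3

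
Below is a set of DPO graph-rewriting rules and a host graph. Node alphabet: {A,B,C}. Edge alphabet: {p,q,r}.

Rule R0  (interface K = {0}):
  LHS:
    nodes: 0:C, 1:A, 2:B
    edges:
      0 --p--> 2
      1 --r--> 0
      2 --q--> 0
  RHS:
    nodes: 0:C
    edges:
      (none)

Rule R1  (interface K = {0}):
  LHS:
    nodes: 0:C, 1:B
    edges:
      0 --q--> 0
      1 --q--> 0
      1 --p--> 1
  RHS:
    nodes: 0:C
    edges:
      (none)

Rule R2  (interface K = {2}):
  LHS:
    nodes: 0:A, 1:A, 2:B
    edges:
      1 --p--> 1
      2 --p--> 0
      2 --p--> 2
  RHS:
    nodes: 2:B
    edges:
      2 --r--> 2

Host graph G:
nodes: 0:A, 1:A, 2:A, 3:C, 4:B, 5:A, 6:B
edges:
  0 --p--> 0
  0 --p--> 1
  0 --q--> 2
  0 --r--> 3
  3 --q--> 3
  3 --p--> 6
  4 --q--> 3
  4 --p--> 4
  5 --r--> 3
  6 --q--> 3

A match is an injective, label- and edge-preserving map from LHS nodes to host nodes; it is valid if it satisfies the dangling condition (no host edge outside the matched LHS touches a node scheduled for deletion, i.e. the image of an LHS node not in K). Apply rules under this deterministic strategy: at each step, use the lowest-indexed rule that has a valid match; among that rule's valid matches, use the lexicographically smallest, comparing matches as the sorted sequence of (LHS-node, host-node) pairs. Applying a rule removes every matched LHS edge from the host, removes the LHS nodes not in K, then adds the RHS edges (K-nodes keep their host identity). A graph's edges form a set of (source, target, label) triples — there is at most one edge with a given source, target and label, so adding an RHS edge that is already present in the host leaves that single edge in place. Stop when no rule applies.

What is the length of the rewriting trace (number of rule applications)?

Answer: 2

Rewrite trace:
start.  V:7 E:10  edges: 0-p->0 0-p->1 0-q->2 0-r->3 3-q->3 3-p->6 4-q->3 4-p->4 5-r->3 6-q->3
1. fire R0 via {0↦3, 1↦5, 2↦6}  →  V:5 E:7  edges: 0-p->0 0-p->1 0-q->2 0-r->3 3-q->3 4-q->3 4-p->4
2. fire R1 via {0↦3, 1↦4}  →  V:4 E:4  edges: 0-p->0 0-p->1 0-q->2 0-r->3
normal form: no rule applies after step 2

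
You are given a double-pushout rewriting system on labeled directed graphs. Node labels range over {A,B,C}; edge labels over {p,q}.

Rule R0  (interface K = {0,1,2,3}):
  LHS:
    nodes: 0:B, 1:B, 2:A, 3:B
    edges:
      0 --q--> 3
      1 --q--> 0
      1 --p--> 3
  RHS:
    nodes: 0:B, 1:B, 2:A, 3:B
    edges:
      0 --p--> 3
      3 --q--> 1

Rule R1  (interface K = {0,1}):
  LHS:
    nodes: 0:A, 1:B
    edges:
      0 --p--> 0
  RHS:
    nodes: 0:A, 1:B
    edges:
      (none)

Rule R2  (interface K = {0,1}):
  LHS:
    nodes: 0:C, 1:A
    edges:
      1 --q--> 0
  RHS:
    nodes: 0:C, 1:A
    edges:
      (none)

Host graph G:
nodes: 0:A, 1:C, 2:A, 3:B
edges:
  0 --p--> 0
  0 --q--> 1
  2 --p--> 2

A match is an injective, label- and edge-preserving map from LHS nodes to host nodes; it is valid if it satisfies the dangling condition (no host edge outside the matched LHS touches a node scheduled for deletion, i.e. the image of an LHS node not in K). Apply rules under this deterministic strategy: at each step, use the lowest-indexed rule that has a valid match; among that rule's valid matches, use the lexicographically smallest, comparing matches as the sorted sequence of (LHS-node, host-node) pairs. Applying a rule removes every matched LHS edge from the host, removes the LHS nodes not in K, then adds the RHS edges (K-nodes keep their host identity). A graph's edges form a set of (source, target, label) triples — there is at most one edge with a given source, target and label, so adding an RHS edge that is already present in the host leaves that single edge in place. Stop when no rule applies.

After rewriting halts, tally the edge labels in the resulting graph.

Answer: (no edges)

Rewrite trace:
initial: |V|=4 |E|=3  E = 0-p->0 0-q->1 2-p->2
step 1: apply R1 at {0↦0, 1↦3}  → |V|=4 |E|=2  E = 0-q->1 2-p->2
step 2: apply R1 at {0↦2, 1↦3}  → |V|=4 |E|=1  E = 0-q->1
step 3: apply R2 at {0↦1, 1↦0}  → |V|=4 |E|=0  E = ∅
normal form: no rule applies after step 3
NF edges: []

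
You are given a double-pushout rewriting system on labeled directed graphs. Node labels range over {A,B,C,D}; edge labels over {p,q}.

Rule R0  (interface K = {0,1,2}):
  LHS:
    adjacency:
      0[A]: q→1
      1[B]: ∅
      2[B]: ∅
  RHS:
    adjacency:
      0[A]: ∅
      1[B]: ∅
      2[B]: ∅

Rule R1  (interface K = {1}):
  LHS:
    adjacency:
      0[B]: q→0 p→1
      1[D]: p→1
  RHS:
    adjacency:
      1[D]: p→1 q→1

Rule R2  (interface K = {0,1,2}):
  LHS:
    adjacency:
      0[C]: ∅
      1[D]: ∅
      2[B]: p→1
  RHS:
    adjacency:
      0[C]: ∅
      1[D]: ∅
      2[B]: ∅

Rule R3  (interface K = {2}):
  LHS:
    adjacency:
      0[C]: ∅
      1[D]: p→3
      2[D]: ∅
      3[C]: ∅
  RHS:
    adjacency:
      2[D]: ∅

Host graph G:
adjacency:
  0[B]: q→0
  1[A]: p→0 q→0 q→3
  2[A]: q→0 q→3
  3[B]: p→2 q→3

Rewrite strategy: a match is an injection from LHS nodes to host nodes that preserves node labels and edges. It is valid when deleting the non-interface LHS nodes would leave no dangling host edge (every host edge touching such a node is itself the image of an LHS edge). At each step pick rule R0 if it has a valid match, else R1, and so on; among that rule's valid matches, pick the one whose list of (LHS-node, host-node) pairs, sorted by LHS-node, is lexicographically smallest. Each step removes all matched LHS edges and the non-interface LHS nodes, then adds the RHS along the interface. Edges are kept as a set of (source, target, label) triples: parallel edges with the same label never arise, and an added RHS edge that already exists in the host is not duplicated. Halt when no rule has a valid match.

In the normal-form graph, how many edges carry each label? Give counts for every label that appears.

Answer: p:2 q:2

Steps:
start.  V:4 E:8  edges: 0-q->0 1-p->0 1-q->0 1-q->3 2-q->0 2-q->3 3-p->2 3-q->3
1. fire R0 via {0↦1, 1↦0, 2↦3}  →  V:4 E:7  edges: 0-q->0 1-p->0 1-q->3 2-q->0 2-q->3 3-p->2 3-q->3
2. fire R0 via {0↦1, 1↦3, 2↦0}  →  V:4 E:6  edges: 0-q->0 1-p->0 2-q->0 2-q->3 3-p->2 3-q->3
3. fire R0 via {0↦2, 1↦0, 2↦3}  →  V:4 E:5  edges: 0-q->0 1-p->0 2-q->3 3-p->2 3-q->3
4. fire R0 via {0↦2, 1↦3, 2↦0}  →  V:4 E:4  edges: 0-q->0 1-p->0 3-p->2 3-q->3
final graph: no rule applies after step 4
NF edges: [(0, 0, 'q'), (1, 0, 'p'), (3, 2, 'p'), (3, 3, 'q')]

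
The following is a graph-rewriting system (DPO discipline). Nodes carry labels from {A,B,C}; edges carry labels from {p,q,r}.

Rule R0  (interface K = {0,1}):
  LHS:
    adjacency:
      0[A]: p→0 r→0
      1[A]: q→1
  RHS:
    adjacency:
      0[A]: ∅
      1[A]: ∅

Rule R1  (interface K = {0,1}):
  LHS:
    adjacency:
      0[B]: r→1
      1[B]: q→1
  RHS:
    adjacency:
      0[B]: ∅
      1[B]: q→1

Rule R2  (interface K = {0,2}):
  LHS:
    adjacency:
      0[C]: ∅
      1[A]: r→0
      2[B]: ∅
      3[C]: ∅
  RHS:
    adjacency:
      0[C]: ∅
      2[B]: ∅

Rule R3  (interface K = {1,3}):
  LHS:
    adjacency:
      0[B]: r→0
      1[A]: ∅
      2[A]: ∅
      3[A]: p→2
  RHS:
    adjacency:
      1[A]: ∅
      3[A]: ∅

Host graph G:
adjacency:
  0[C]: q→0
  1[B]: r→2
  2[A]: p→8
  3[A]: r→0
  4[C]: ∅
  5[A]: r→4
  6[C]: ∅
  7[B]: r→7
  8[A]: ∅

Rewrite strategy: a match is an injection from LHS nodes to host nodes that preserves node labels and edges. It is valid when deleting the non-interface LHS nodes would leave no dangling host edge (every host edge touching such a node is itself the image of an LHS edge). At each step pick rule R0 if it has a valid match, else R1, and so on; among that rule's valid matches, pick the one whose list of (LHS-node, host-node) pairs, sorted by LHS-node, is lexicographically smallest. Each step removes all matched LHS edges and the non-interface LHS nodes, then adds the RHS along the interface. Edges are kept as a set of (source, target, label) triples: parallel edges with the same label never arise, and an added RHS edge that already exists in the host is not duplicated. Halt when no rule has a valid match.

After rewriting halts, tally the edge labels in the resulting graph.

Answer: q:1 r:2

Derivation:
[0] host  ⇒  9 nodes, 6 edges  {0-q->0 1-r->2 2-p->8 3-r->0 5-r->4 7-r->7}
[1] R2 @ {0↦0, 1↦3, 2↦1, 3↦6}  ⇒  7 nodes, 5 edges  {0-q->0 1-r->2 2-p->8 5-r->4 7-r->7}
[2] R3 @ {0↦7, 1↦5, 2↦8, 3↦2}  ⇒  5 nodes, 3 edges  {0-q->0 1-r->2 5-r->4}
normal form: no rule applies after step 2
NF edges: [(0, 0, 'q'), (1, 2, 'r'), (5, 4, 'r')]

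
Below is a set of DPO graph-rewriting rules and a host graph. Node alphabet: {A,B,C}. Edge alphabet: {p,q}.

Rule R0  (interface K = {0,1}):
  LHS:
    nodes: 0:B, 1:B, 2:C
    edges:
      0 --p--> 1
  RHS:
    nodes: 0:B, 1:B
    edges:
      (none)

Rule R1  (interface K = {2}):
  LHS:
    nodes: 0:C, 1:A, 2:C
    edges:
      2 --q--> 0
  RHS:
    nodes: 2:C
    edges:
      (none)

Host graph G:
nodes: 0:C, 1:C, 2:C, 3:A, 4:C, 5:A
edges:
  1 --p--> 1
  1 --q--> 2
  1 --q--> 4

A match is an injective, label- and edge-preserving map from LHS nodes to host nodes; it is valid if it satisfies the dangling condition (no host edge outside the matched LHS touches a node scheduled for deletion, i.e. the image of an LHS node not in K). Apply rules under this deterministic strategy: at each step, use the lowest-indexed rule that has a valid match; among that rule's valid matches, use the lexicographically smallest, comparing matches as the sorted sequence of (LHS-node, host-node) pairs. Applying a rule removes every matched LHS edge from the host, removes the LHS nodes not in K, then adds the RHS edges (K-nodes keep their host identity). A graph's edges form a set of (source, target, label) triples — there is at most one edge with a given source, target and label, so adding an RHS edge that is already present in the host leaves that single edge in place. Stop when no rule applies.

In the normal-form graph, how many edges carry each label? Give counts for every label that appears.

[0] host  ⇒  6 nodes, 3 edges  {1-p->1 1-q->2 1-q->4}
[1] R1 @ {0↦2, 1↦3, 2↦1}  ⇒  4 nodes, 2 edges  {1-p->1 1-q->4}
[2] R1 @ {0↦4, 1↦5, 2↦1}  ⇒  2 nodes, 1 edges  {1-p->1}
normal form: no rule applies after step 2
NF edges: [(1, 1, 'p')]

Answer: p:1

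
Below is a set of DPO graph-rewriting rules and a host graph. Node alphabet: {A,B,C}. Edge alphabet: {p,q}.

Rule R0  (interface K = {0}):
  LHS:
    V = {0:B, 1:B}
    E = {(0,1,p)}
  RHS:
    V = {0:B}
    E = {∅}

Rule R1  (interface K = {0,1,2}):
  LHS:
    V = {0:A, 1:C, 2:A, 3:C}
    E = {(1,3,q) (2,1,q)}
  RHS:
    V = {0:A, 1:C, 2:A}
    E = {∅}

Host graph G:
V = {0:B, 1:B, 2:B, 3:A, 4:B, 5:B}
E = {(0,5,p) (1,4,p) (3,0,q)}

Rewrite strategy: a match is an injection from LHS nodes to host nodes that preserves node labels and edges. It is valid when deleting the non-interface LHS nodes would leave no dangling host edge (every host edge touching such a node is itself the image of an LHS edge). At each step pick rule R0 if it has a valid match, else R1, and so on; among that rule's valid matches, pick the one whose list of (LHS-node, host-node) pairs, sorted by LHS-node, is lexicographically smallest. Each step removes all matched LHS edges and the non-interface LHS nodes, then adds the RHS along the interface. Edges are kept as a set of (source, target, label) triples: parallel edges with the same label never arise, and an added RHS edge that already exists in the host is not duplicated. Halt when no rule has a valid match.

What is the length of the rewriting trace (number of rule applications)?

Answer: 2

Derivation:
[0] host  ⇒  6 nodes, 3 edges  {0-p->5 1-p->4 3-q->0}
[1] R0 @ {0↦0, 1↦5}  ⇒  5 nodes, 2 edges  {1-p->4 3-q->0}
[2] R0 @ {0↦1, 1↦4}  ⇒  4 nodes, 1 edges  {3-q->0}
halt: no rule applies after step 2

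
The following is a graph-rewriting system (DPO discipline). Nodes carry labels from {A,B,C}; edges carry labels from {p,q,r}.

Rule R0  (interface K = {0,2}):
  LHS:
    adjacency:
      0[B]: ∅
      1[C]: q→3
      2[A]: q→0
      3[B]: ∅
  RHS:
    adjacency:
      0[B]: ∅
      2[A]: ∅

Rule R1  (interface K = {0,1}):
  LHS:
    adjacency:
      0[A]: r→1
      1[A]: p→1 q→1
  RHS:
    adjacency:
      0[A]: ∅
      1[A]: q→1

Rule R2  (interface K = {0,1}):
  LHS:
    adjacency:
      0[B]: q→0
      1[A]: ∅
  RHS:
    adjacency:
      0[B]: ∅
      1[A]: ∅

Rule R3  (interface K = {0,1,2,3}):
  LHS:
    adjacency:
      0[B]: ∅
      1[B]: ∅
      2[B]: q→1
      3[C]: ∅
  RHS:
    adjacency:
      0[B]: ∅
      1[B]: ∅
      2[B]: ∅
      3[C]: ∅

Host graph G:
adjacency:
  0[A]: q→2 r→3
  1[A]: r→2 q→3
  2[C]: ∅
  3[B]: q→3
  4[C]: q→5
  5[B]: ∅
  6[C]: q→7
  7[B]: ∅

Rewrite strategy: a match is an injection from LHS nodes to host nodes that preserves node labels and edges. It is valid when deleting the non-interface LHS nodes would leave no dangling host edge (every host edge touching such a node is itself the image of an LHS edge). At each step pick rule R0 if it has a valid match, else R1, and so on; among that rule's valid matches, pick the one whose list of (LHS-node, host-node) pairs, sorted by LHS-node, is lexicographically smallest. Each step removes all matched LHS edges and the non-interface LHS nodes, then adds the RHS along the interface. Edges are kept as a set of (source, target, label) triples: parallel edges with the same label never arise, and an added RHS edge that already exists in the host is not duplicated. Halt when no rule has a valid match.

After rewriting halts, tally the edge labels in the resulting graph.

initial: |V|=8 |E|=7  E = 0-q->2 0-r->3 1-r->2 1-q->3 3-q->3 4-q->5 6-q->7
step 1: apply R0 at {0↦3, 1↦4, 2↦1, 3↦5}  → |V|=6 |E|=5  E = 0-q->2 0-r->3 1-r->2 3-q->3 6-q->7
step 2: apply R2 at {0↦3, 1↦0}  → |V|=6 |E|=4  E = 0-q->2 0-r->3 1-r->2 6-q->7
final graph: no rule applies after step 2
NF edges: [(0, 2, 'q'), (0, 3, 'r'), (1, 2, 'r'), (6, 7, 'q')]

Answer: q:2 r:2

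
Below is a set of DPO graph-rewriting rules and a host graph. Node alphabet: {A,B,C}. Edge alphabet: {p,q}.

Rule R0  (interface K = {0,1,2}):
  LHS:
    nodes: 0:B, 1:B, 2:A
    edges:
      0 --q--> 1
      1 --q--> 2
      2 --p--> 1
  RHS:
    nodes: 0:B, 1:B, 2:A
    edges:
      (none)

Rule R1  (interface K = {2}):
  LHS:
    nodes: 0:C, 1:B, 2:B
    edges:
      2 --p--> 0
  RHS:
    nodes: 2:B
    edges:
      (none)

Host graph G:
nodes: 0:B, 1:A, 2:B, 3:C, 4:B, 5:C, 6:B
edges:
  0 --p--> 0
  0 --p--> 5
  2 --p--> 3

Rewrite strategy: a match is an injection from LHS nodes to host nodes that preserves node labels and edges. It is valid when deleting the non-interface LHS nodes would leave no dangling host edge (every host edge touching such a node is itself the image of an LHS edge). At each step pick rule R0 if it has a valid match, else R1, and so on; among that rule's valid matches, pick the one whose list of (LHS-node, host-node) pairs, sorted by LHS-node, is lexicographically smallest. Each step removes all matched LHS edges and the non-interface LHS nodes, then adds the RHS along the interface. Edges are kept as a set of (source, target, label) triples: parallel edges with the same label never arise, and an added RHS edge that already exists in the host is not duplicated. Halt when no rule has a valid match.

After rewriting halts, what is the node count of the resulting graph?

start.  V:7 E:3  edges: 0-p->0 0-p->5 2-p->3
1. fire R1 via {0↦3, 1↦4, 2↦2}  →  V:5 E:2  edges: 0-p->0 0-p->5
2. fire R1 via {0↦5, 1↦2, 2↦0}  →  V:3 E:1  edges: 0-p->0
final graph: no rule applies after step 2
NF nodes: {0:B, 1:A, 6:B}

Answer: 3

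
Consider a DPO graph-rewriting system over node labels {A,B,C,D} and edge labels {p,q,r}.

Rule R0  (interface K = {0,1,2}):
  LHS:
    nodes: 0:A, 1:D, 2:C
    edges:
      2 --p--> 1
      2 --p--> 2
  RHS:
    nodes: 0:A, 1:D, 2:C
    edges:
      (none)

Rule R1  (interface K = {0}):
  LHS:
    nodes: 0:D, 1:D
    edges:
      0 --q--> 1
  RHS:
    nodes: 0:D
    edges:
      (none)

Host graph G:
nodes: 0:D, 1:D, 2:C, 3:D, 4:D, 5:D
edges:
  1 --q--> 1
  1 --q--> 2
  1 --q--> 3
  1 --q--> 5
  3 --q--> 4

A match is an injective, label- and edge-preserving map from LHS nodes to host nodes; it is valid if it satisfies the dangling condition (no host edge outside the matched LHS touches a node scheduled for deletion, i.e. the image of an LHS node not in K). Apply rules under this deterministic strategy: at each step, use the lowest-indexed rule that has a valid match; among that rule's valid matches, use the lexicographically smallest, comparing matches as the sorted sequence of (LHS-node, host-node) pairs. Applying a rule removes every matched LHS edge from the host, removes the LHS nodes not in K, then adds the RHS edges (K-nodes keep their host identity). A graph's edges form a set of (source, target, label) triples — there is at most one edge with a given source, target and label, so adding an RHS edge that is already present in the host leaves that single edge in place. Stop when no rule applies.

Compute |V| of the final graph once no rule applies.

[0] host  ⇒  6 nodes, 5 edges  {1-q->1 1-q->2 1-q->3 1-q->5 3-q->4}
[1] R1 @ {0↦1, 1↦5}  ⇒  5 nodes, 4 edges  {1-q->1 1-q->2 1-q->3 3-q->4}
[2] R1 @ {0↦3, 1↦4}  ⇒  4 nodes, 3 edges  {1-q->1 1-q->2 1-q->3}
[3] R1 @ {0↦1, 1↦3}  ⇒  3 nodes, 2 edges  {1-q->1 1-q->2}
final graph: no rule applies after step 3
NF nodes: {0:D, 1:D, 2:C}

Answer: 3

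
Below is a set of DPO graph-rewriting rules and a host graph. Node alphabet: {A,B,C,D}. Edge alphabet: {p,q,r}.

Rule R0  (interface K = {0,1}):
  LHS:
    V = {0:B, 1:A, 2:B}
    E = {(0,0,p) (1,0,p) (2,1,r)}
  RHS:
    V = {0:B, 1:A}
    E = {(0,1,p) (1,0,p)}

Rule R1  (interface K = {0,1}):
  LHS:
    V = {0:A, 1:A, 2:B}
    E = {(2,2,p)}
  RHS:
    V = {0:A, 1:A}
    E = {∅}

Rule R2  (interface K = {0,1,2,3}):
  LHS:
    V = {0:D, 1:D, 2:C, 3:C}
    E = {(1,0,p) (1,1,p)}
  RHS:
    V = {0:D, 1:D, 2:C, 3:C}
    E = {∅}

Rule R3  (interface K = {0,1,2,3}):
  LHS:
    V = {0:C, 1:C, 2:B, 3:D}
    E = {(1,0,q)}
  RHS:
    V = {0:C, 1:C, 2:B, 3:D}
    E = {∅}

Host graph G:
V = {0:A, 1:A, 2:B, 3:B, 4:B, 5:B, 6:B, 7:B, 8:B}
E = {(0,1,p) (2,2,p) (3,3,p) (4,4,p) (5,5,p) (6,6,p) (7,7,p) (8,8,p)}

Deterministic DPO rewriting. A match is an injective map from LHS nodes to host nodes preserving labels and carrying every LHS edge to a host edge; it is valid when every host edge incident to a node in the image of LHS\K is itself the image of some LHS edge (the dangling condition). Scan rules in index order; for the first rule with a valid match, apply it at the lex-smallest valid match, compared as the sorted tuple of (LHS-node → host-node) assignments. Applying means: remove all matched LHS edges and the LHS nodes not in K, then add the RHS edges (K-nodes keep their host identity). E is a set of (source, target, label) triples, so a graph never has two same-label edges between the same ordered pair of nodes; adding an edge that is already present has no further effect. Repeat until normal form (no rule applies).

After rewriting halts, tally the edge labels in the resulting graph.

Answer: p:1

Steps:
start.  V:9 E:8  edges: 0-p->1 2-p->2 3-p->3 4-p->4 5-p->5 6-p->6 7-p->7 8-p->8
1. fire R1 via {0↦0, 1↦1, 2↦2}  →  V:8 E:7  edges: 0-p->1 3-p->3 4-p->4 5-p->5 6-p->6 7-p->7 8-p->8
2. fire R1 via {0↦0, 1↦1, 2↦3}  →  V:7 E:6  edges: 0-p->1 4-p->4 5-p->5 6-p->6 7-p->7 8-p->8
3. fire R1 via {0↦0, 1↦1, 2↦4}  →  V:6 E:5  edges: 0-p->1 5-p->5 6-p->6 7-p->7 8-p->8
4. fire R1 via {0↦0, 1↦1, 2↦5}  →  V:5 E:4  edges: 0-p->1 6-p->6 7-p->7 8-p->8
5. fire R1 via {0↦0, 1↦1, 2↦6}  →  V:4 E:3  edges: 0-p->1 7-p->7 8-p->8
6. fire R1 via {0↦0, 1↦1, 2↦7}  →  V:3 E:2  edges: 0-p->1 8-p->8
7. fire R1 via {0↦0, 1↦1, 2↦8}  →  V:2 E:1  edges: 0-p->1
normal form: no rule applies after step 7
NF edges: [(0, 1, 'p')]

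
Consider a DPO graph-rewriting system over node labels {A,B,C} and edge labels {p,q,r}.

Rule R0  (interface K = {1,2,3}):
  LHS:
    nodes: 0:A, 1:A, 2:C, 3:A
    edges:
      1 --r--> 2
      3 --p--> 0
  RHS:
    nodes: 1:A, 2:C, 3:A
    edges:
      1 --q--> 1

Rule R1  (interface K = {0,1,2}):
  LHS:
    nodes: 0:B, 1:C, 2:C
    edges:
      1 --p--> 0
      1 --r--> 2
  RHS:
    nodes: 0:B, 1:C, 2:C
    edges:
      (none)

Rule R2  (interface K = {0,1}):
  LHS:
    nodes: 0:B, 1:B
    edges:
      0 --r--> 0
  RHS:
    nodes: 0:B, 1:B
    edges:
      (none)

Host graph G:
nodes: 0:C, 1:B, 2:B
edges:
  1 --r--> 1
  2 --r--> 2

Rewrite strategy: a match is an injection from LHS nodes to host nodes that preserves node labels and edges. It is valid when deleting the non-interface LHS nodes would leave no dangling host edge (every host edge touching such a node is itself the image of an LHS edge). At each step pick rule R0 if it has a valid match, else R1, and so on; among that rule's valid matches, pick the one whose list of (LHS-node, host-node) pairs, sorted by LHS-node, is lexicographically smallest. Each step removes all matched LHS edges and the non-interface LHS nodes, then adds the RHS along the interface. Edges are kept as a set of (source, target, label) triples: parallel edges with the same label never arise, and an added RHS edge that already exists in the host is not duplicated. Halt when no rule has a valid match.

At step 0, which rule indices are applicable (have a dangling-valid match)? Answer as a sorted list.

R0: no valid match — LHS pattern not found
R1: no valid match — LHS pattern not found
R2: 2 valid matches — {0↦1, 1↦2}, {0↦2, 1↦1}

Answer: [R2]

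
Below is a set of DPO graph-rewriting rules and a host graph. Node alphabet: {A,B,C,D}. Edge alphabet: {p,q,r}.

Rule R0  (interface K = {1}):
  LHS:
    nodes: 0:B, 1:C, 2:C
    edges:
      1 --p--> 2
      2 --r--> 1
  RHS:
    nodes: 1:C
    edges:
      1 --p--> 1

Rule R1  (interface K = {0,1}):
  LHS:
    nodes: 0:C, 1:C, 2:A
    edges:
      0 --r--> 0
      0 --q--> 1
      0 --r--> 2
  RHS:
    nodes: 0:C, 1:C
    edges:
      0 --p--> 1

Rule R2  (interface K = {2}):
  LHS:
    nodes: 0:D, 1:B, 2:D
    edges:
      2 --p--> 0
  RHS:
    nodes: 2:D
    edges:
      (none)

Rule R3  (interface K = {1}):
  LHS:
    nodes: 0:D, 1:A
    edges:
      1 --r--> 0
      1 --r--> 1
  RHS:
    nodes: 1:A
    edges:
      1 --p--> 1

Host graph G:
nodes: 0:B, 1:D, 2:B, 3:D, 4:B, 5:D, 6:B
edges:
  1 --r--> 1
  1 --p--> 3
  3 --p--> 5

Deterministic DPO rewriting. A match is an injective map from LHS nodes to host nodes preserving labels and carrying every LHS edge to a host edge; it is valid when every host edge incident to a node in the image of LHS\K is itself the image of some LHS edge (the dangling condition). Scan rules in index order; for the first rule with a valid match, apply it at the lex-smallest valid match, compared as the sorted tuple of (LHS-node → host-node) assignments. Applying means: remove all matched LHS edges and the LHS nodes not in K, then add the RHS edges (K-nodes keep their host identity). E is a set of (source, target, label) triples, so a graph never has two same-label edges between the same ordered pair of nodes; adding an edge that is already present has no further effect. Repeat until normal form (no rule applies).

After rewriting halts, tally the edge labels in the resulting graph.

initial: |V|=7 |E|=3  E = 1-r->1 1-p->3 3-p->5
step 1: apply R2 at {0↦5, 1↦0, 2↦3}  → |V|=5 |E|=2  E = 1-r->1 1-p->3
step 2: apply R2 at {0↦3, 1↦2, 2↦1}  → |V|=3 |E|=1  E = 1-r->1
final graph: no rule applies after step 2
NF edges: [(1, 1, 'r')]

Answer: r:1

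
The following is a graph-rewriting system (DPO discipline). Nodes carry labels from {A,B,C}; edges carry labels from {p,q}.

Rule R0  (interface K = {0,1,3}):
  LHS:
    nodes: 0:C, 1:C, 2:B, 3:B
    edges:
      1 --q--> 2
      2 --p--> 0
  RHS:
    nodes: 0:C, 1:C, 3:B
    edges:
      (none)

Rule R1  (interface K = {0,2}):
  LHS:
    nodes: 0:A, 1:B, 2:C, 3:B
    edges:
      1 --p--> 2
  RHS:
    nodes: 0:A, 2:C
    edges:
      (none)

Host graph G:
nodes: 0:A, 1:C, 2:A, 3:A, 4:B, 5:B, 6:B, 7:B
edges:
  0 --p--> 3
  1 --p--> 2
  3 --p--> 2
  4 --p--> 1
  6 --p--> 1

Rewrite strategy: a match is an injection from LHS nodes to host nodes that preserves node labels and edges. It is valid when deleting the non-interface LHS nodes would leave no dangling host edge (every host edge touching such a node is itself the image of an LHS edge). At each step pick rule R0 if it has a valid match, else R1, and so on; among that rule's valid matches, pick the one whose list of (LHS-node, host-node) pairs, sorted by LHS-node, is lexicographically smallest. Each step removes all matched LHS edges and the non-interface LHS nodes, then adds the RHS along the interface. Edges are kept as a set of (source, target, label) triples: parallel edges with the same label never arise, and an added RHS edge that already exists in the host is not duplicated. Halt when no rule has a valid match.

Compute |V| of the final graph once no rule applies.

Answer: 4

Steps:
start.  V:8 E:5  edges: 0-p->3 1-p->2 3-p->2 4-p->1 6-p->1
1. fire R1 via {0↦0, 1↦4, 2↦1, 3↦5}  →  V:6 E:4  edges: 0-p->3 1-p->2 3-p->2 6-p->1
2. fire R1 via {0↦0, 1↦6, 2↦1, 3↦7}  →  V:4 E:3  edges: 0-p->3 1-p->2 3-p->2
normal form: no rule applies after step 2
NF nodes: {0:A, 1:C, 2:A, 3:A}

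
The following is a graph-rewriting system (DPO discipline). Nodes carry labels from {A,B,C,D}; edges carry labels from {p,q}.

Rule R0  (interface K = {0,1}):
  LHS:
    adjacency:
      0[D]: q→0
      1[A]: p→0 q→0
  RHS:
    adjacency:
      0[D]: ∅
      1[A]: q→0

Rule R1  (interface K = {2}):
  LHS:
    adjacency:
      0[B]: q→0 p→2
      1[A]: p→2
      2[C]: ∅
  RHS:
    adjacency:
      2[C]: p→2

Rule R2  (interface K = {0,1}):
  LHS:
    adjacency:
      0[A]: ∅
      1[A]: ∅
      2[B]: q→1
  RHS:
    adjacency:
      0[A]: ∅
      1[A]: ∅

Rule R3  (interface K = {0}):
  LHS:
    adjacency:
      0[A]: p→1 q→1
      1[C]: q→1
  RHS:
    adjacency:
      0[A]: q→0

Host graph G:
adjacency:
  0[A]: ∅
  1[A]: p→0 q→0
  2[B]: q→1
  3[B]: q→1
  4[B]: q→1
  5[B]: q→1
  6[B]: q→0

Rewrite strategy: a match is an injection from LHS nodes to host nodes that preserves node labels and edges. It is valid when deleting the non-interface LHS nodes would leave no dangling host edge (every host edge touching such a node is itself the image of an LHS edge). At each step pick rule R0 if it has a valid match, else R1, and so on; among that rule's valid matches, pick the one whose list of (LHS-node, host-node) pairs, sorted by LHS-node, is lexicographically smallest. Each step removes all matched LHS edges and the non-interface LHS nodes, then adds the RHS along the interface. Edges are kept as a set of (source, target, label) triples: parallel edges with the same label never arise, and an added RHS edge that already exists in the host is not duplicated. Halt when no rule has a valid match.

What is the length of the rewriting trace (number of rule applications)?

Answer: 5

Derivation:
[0] host  ⇒  7 nodes, 7 edges  {1-p->0 1-q->0 2-q->1 3-q->1 4-q->1 5-q->1 6-q->0}
[1] R2 @ {0↦0, 1↦1, 2↦2}  ⇒  6 nodes, 6 edges  {1-p->0 1-q->0 3-q->1 4-q->1 5-q->1 6-q->0}
[2] R2 @ {0↦0, 1↦1, 2↦3}  ⇒  5 nodes, 5 edges  {1-p->0 1-q->0 4-q->1 5-q->1 6-q->0}
[3] R2 @ {0↦0, 1↦1, 2↦4}  ⇒  4 nodes, 4 edges  {1-p->0 1-q->0 5-q->1 6-q->0}
[4] R2 @ {0↦0, 1↦1, 2↦5}  ⇒  3 nodes, 3 edges  {1-p->0 1-q->0 6-q->0}
[5] R2 @ {0↦1, 1↦0, 2↦6}  ⇒  2 nodes, 2 edges  {1-p->0 1-q->0}
halt: no rule applies after step 5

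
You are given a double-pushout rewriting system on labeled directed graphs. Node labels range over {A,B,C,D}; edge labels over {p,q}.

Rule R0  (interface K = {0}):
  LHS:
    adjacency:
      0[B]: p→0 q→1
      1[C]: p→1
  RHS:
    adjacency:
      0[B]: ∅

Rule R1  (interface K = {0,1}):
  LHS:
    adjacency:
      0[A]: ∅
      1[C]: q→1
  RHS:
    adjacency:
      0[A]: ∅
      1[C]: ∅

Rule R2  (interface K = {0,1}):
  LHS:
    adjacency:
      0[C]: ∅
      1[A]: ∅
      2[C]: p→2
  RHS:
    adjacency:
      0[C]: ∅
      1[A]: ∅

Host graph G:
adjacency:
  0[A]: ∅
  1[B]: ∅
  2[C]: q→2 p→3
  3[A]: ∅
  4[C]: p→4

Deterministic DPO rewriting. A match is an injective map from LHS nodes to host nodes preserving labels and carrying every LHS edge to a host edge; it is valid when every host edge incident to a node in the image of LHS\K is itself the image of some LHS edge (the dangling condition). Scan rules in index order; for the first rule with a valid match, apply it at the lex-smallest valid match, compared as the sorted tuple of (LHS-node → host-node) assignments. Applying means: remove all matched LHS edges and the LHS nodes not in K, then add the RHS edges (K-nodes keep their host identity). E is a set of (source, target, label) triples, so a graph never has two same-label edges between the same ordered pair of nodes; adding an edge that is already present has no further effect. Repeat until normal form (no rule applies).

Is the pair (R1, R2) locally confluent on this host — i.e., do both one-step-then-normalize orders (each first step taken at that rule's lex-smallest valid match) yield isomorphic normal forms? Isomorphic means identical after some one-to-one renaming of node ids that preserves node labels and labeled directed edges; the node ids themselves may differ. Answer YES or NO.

branch R1-first: apply at {0↦0, 1↦2} → |E|=2, then 1 more step(s) → NF |V|=4 |E|=1 V={0:A, 1:B, 2:C, 3:A} E=2-p->3
branch R2-first: apply at {0↦2, 1↦0, 2↦4} → |E|=2, then 1 more step(s) → NF |V|=4 |E|=1 V={0:A, 1:B, 2:C, 3:A} E=2-p->3
graphs isomorphic (equal up to label-preserving node renaming)

Answer: YES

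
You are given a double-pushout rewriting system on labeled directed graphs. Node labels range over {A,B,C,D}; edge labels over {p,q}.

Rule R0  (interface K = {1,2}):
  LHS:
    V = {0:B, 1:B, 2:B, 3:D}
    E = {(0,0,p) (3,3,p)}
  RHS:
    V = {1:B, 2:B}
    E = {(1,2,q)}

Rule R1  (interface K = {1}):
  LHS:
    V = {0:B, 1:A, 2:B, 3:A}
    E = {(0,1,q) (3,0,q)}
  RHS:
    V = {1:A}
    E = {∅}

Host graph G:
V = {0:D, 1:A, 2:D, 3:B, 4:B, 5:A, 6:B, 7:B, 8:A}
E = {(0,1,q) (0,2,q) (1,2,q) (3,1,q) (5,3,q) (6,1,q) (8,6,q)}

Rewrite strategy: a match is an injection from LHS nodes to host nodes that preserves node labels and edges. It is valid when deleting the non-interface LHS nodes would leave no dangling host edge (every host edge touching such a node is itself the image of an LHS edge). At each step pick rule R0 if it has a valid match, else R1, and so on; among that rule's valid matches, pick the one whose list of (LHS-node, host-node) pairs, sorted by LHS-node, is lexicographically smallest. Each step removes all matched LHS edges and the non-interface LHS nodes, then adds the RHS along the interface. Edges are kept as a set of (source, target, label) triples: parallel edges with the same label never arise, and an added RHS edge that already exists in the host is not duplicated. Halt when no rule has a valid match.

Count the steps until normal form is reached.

Answer: 2

Derivation:
start.  V:9 E:7  edges: 0-q->1 0-q->2 1-q->2 3-q->1 5-q->3 6-q->1 8-q->6
1. fire R1 via {0↦3, 1↦1, 2↦4, 3↦5}  →  V:6 E:5  edges: 0-q->1 0-q->2 1-q->2 6-q->1 8-q->6
2. fire R1 via {0↦6, 1↦1, 2↦7, 3↦8}  →  V:3 E:3  edges: 0-q->1 0-q->2 1-q->2
halt: no rule applies after step 2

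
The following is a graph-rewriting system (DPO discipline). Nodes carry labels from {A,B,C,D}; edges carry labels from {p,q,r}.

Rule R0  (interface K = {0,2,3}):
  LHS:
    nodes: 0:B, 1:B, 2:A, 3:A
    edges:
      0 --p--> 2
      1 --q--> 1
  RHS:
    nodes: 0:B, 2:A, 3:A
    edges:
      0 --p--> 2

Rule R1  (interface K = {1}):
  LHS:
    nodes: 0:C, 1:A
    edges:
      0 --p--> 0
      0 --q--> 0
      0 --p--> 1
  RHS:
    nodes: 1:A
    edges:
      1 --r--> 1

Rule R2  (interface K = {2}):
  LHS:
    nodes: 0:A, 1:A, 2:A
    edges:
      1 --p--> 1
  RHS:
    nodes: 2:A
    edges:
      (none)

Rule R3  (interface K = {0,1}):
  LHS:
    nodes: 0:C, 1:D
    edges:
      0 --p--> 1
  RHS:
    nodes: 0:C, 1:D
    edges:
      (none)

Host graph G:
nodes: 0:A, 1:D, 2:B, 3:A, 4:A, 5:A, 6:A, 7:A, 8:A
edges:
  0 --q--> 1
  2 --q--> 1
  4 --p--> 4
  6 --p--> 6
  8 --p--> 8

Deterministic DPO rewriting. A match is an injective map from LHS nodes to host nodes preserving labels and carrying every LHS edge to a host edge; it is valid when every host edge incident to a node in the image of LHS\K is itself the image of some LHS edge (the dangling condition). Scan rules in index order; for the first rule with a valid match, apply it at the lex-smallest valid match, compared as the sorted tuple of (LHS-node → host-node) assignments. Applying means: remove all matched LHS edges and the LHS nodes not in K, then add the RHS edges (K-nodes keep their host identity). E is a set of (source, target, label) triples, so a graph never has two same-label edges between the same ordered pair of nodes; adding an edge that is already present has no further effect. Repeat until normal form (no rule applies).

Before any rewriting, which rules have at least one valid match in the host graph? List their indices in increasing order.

R0: no valid match — LHS pattern not found
R1: no valid match — LHS pattern not found
R2: 45 valid matches — {0↦3, 1↦4, 2↦0}, {0↦3, 1↦4, 2↦5}, {0↦3, 1↦4, 2↦6} (+42 more)
R3: no valid match — LHS pattern not found

Answer: [R2]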